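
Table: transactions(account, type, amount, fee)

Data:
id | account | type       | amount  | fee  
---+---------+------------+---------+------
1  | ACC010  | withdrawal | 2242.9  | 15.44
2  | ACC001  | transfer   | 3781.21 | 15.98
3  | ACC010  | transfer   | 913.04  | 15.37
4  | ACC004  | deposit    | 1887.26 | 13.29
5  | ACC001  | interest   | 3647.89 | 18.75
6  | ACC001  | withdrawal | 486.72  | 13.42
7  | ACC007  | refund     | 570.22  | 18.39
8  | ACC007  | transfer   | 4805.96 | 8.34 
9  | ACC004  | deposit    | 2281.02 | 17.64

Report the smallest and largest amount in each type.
SELECT type, MIN(amount), MAX(amount)
FROM transactions
GROUP BY type

Result:
  deposit: min=1887.26, max=2281.02
  interest: min=3647.89, max=3647.89
  refund: min=570.22, max=570.22
  transfer: min=913.04, max=4805.96
  withdrawal: min=486.72, max=2242.90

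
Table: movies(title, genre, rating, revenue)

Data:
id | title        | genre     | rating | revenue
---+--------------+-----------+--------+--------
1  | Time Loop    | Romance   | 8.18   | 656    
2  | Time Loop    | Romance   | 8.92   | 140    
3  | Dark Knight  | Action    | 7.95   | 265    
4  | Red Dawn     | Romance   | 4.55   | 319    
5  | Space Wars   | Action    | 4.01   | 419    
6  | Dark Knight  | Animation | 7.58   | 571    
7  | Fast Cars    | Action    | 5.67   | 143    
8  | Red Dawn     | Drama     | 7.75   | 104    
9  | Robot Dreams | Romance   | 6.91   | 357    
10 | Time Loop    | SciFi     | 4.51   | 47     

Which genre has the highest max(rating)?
SELECT genre, MAX(rating) as val
FROM movies
GROUP BY genre
ORDER BY val DESC
LIMIT 1

Result: Romance with max(rating) = 8.92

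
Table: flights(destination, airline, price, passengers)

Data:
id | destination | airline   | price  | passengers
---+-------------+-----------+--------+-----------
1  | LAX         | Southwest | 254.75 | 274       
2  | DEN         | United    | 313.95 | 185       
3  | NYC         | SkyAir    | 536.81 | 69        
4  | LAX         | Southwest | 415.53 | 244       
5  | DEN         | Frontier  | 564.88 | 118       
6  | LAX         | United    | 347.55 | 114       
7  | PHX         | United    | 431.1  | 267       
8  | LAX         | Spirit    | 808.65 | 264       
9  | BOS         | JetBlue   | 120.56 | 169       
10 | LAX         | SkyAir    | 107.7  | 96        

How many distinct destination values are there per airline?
SELECT airline, COUNT(DISTINCT destination)
FROM flights
GROUP BY airline

Result:
  Frontier: 1 distinct
  JetBlue: 1 distinct
  SkyAir: 2 distinct
  Southwest: 1 distinct
  Spirit: 1 distinct
  United: 3 distinct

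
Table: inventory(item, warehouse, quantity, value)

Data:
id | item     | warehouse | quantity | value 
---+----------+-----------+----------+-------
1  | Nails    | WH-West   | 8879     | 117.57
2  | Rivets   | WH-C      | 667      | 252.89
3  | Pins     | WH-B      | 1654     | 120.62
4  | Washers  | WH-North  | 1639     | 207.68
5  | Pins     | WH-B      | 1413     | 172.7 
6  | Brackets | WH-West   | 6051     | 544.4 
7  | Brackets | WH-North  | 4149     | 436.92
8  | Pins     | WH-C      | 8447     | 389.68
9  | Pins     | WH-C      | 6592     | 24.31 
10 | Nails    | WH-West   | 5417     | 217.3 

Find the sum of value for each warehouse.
SELECT warehouse, SUM(value) as result
FROM inventory
GROUP BY warehouse

Result:
  WH-B: 293.32
  WH-C: 666.88
  WH-North: 644.60
  WH-West: 879.27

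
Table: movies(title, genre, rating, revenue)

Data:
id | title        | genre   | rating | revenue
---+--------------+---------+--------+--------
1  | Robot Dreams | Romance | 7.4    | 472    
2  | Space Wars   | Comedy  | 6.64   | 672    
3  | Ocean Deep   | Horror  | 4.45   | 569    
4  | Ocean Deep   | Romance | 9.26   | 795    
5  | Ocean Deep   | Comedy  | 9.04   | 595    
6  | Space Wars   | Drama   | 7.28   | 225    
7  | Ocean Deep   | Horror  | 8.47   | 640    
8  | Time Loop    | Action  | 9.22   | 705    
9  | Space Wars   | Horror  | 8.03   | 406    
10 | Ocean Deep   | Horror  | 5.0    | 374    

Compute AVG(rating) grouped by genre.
SELECT genre, AVG(rating) as result
FROM movies
GROUP BY genre

Result:
  Action: 9.22
  Comedy: 7.84
  Drama: 7.28
  Horror: 6.49
  Romance: 8.33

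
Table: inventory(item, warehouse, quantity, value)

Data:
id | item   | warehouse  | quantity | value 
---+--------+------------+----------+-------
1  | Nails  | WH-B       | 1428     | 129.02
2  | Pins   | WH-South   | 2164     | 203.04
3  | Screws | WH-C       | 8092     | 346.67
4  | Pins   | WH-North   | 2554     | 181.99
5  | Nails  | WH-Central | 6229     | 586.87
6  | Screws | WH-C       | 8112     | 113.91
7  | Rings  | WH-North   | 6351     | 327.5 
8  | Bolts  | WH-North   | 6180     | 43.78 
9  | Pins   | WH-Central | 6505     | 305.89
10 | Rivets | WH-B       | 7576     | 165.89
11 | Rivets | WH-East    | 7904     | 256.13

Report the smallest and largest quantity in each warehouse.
SELECT warehouse, MIN(quantity), MAX(quantity)
FROM inventory
GROUP BY warehouse

Result:
  WH-B: min=1428, max=7576
  WH-C: min=8092, max=8112
  WH-Central: min=6229, max=6505
  WH-East: min=7904, max=7904
  WH-North: min=2554, max=6351
  WH-South: min=2164, max=2164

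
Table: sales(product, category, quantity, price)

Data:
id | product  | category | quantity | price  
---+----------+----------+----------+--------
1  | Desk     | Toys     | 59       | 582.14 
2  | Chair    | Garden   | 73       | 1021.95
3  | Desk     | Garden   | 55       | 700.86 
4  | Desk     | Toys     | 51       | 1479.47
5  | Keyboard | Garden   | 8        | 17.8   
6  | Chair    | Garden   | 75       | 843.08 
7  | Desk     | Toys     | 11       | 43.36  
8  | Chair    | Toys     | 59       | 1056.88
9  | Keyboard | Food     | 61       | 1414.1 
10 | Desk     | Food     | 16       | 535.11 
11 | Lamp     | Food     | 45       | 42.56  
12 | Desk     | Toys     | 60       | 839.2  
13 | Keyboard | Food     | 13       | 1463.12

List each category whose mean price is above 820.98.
SELECT category, AVG(price)
FROM sales
GROUP BY category
HAVING AVG(price) > 820.98

Result:
  Food: avg=863.72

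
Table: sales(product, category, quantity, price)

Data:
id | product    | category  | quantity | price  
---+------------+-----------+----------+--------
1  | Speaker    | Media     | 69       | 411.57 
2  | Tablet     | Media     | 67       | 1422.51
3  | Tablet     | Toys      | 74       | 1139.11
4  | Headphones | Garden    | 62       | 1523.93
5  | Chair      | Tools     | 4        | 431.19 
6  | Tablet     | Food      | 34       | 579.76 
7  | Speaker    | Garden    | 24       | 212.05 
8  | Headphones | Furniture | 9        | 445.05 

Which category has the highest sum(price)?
SELECT category, SUM(price) as val
FROM sales
GROUP BY category
ORDER BY val DESC
LIMIT 1

Result: Media with sum(price) = 1834.08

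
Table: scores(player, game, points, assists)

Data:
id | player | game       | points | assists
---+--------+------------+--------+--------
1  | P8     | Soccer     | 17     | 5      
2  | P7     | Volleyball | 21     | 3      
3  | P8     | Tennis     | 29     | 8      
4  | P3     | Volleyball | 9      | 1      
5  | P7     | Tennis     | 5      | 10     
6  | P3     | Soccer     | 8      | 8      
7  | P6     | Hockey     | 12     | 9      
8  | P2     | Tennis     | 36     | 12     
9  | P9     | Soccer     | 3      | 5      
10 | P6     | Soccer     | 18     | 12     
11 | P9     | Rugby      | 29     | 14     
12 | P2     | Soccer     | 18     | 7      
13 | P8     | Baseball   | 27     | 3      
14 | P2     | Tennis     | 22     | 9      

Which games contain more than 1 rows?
SELECT game, COUNT(*) as cnt
FROM scores
GROUP BY game
HAVING COUNT(*) > 1

Result:
  Soccer: 5
  Tennis: 4
  Volleyball: 2

Note: HAVING filters groups after aggregation, WHERE filters rows before.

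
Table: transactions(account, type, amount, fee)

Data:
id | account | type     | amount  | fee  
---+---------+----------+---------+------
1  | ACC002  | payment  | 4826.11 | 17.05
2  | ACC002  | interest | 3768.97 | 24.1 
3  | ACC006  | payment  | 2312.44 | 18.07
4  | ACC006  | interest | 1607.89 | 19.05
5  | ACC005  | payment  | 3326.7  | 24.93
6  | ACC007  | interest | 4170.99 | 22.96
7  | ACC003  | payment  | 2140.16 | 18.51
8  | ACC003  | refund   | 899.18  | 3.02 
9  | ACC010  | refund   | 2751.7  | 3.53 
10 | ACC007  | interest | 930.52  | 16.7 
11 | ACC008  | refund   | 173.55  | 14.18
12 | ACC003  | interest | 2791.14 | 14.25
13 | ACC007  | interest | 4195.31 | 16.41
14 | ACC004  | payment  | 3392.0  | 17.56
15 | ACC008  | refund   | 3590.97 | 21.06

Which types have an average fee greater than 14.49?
SELECT type, AVG(fee)
FROM transactions
GROUP BY type
HAVING AVG(fee) > 14.49

Result:
  interest: avg=18.91
  payment: avg=19.22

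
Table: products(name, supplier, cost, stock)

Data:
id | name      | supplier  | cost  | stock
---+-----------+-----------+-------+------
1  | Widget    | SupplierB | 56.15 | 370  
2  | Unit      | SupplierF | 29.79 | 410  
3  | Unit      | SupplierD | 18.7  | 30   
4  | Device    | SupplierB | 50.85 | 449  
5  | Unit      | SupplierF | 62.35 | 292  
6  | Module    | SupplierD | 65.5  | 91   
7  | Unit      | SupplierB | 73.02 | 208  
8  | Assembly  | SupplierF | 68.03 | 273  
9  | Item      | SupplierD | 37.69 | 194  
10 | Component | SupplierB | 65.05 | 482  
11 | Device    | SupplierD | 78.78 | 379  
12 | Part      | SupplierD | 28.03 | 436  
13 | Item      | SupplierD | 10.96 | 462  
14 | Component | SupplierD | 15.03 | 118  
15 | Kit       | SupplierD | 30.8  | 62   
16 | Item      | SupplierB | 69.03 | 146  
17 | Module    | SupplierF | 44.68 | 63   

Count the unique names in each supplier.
SELECT supplier, COUNT(DISTINCT name)
FROM products
GROUP BY supplier

Result:
  SupplierB: 5 distinct
  SupplierD: 7 distinct
  SupplierF: 3 distinct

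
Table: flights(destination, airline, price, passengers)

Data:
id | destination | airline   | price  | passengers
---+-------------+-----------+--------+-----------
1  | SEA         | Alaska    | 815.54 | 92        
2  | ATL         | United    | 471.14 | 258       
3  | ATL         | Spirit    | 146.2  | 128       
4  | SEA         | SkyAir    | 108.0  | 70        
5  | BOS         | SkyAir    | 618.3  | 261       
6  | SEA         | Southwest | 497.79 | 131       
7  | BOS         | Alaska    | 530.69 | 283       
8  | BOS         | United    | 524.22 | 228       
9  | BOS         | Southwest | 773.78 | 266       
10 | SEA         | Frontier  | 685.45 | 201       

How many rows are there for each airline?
SELECT airline, COUNT(*) as count
FROM flights
GROUP BY airline

Result:
  Alaska: 2
  Frontier: 1
  SkyAir: 2
  Southwest: 2
  Spirit: 1
  United: 2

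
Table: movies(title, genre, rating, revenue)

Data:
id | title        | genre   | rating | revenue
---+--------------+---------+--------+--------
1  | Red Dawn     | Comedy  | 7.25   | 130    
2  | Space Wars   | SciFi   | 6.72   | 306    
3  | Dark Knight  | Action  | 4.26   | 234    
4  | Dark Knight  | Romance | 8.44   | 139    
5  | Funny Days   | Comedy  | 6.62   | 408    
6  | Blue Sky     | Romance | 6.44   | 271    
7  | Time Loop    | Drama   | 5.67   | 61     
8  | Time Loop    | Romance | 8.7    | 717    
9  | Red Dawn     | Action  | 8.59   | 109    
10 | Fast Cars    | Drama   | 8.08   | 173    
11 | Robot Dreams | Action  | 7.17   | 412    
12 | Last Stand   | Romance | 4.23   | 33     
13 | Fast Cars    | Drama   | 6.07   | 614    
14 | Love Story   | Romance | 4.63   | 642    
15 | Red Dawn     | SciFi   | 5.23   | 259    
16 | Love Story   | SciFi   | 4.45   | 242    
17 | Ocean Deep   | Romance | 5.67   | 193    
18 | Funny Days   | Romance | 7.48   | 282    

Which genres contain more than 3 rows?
SELECT genre, COUNT(*) as cnt
FROM movies
GROUP BY genre
HAVING COUNT(*) > 3

Result:
  Romance: 7

Note: HAVING filters groups after aggregation, WHERE filters rows before.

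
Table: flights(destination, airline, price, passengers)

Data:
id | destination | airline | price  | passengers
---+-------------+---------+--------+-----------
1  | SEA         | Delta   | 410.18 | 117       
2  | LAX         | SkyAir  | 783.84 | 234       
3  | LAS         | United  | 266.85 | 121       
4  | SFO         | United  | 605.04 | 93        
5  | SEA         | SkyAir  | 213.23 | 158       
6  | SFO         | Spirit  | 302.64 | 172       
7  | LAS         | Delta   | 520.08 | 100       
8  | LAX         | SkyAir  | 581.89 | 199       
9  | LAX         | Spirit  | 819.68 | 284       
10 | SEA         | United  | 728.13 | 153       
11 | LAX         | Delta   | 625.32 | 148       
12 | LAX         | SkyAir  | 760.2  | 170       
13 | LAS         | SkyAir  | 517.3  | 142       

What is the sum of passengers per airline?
SELECT airline, SUM(passengers) as result
FROM flights
GROUP BY airline

Result:
  Delta: 365
  SkyAir: 903
  Spirit: 456
  United: 367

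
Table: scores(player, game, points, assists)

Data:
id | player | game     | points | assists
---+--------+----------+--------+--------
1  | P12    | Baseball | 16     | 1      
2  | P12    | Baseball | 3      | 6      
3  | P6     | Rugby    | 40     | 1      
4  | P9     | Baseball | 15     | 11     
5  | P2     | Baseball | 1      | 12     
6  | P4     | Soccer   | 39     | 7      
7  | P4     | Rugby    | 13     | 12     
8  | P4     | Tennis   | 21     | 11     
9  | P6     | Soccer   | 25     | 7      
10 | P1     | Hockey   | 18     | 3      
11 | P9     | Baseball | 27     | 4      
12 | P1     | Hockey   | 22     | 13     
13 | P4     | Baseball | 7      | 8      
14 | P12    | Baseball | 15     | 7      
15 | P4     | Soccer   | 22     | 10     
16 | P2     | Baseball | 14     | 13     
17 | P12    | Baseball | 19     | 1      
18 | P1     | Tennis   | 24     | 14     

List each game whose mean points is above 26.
SELECT game, AVG(points)
FROM scores
GROUP BY game
HAVING AVG(points) > 26

Result:
  Rugby: avg=26.50
  Soccer: avg=28.67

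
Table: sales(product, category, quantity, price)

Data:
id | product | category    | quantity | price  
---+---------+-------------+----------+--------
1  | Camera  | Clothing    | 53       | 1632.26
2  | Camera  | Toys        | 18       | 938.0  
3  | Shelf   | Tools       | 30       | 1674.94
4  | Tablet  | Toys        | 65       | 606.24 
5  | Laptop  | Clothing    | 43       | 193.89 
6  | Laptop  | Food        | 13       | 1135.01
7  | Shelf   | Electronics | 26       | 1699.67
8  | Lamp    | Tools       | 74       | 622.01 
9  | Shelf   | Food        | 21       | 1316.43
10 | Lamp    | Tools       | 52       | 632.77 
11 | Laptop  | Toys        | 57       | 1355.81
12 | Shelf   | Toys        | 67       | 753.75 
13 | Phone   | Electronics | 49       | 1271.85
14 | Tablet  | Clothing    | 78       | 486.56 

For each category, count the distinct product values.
SELECT category, COUNT(DISTINCT product)
FROM sales
GROUP BY category

Result:
  Clothing: 3 distinct
  Electronics: 2 distinct
  Food: 2 distinct
  Tools: 2 distinct
  Toys: 4 distinct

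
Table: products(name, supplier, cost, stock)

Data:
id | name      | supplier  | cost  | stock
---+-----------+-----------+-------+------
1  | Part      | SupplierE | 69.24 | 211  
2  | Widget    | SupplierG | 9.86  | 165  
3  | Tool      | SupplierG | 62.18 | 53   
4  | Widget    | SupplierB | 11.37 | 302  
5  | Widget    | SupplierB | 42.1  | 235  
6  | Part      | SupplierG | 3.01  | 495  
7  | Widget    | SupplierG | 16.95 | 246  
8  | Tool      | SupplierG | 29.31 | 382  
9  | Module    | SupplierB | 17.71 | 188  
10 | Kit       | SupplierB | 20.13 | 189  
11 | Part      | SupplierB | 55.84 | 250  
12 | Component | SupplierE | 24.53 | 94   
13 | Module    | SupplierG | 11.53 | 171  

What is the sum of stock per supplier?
SELECT supplier, SUM(stock) as result
FROM products
GROUP BY supplier

Result:
  SupplierB: 1164
  SupplierE: 305
  SupplierG: 1512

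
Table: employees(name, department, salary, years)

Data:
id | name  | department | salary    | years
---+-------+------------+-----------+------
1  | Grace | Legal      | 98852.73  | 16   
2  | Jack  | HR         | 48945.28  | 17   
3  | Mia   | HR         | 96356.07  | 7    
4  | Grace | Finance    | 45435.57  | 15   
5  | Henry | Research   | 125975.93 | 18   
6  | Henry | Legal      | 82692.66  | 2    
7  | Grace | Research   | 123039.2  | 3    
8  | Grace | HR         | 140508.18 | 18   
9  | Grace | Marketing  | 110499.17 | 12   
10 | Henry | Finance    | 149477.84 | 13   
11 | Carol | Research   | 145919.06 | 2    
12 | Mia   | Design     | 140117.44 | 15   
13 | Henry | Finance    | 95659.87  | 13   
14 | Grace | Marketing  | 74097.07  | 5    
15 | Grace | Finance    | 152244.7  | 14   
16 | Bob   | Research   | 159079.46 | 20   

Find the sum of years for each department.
SELECT department, SUM(years) as result
FROM employees
GROUP BY department

Result:
  Design: 15
  Finance: 55
  HR: 42
  Legal: 18
  Marketing: 17
  Research: 43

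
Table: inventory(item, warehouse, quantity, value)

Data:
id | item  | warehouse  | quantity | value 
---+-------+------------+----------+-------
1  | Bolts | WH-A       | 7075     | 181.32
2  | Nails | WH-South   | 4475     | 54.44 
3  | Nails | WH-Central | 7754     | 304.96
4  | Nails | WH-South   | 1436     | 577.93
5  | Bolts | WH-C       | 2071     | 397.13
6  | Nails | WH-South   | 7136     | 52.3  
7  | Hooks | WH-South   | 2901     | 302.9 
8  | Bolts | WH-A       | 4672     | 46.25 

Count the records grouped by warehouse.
SELECT warehouse, COUNT(*) as count
FROM inventory
GROUP BY warehouse

Result:
  WH-A: 2
  WH-C: 1
  WH-Central: 1
  WH-South: 4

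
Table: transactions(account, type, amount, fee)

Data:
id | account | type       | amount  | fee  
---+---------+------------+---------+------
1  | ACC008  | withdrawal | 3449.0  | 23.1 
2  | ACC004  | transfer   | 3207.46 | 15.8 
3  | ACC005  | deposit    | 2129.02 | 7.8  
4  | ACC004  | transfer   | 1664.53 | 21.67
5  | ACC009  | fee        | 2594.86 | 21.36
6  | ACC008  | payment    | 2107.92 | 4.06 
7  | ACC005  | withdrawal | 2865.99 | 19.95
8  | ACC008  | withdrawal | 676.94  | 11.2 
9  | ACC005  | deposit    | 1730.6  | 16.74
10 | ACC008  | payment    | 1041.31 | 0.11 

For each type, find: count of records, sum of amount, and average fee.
SELECT type,
       COUNT(*) as cnt,
       SUM(amount) as total_amount,
       AVG(fee) as avg_fee
FROM transactions
GROUP BY type

Result:
  deposit: 2 records, 3859.62 total amount, 12.27 avg fee
  fee: 1 records, 2594.86 total amount, 21.36 avg fee
  payment: 2 records, 3149.23 total amount, 2.09 avg fee
  transfer: 2 records, 4871.99 total amount, 18.74 avg fee
  withdrawal: 3 records, 6991.93 total amount, 18.08 avg fee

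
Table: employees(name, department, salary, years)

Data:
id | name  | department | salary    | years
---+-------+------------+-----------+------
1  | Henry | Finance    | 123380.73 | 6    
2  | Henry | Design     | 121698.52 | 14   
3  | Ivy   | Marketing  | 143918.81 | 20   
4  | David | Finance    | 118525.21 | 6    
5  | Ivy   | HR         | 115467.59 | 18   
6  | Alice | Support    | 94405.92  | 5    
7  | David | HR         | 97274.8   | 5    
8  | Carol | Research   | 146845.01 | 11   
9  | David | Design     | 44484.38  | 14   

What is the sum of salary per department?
SELECT department, SUM(salary) as result
FROM employees
GROUP BY department

Result:
  Design: 166182.90
  Finance: 241905.94
  HR: 212742.39
  Marketing: 143918.81
  Research: 146845.01
  Support: 94405.92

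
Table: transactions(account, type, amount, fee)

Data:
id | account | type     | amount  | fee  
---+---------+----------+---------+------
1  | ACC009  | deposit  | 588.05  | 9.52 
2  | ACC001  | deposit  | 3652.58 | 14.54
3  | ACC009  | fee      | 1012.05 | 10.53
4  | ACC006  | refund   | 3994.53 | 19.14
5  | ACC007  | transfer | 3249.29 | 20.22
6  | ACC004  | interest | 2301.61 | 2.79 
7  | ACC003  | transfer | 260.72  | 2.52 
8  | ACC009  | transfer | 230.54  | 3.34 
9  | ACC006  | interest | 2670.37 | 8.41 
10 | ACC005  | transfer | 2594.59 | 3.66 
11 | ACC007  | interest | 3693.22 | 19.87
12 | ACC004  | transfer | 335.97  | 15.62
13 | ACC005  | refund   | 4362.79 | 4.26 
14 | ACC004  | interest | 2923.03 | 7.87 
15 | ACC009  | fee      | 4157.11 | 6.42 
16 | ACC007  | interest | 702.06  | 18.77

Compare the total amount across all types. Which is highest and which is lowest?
SELECT type, SUM(amount)
FROM transactions
GROUP BY type
ORDER BY SUM(amount)

All groups:
  deposit: 4240.63
  fee: 5169.16
  transfer: 6671.11
  refund: 8357.32
  interest: 12290.29

Highest: interest (12290.29)
Lowest: deposit (4240.63)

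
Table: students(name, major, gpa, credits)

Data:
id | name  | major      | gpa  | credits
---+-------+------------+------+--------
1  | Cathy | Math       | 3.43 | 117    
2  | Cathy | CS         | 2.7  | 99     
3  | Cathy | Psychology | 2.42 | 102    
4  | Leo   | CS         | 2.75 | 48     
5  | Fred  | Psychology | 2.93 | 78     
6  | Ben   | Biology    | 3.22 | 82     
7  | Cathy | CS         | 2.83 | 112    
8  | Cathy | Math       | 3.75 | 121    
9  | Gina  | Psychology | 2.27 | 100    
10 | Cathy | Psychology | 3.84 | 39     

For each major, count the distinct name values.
SELECT major, COUNT(DISTINCT name)
FROM students
GROUP BY major

Result:
  Biology: 1 distinct
  CS: 2 distinct
  Math: 1 distinct
  Psychology: 3 distinct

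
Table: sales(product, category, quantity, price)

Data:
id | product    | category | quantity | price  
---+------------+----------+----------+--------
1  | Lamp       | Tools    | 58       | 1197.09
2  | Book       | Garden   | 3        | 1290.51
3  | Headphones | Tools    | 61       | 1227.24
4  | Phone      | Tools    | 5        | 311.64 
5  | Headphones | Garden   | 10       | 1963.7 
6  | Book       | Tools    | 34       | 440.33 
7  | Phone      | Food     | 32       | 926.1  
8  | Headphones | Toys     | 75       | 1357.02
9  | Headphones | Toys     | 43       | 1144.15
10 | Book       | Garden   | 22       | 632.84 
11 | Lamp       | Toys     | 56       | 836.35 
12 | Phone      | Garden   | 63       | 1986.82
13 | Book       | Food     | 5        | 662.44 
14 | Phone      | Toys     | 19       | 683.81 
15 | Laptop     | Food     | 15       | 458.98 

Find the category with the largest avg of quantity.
SELECT category, AVG(quantity) as val
FROM sales
GROUP BY category
ORDER BY val DESC
LIMIT 1

Result: Toys with avg(quantity) = 48.25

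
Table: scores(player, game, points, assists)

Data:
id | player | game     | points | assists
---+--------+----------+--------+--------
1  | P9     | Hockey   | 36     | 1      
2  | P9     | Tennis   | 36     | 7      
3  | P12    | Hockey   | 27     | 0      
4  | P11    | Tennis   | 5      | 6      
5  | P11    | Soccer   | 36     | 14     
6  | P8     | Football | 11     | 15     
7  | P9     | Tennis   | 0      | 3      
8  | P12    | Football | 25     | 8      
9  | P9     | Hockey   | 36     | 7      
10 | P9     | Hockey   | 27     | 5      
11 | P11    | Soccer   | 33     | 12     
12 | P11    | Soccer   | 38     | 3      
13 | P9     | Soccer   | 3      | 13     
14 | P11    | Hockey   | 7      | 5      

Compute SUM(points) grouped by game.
SELECT game, SUM(points) as result
FROM scores
GROUP BY game

Result:
  Football: 36
  Hockey: 133
  Soccer: 110
  Tennis: 41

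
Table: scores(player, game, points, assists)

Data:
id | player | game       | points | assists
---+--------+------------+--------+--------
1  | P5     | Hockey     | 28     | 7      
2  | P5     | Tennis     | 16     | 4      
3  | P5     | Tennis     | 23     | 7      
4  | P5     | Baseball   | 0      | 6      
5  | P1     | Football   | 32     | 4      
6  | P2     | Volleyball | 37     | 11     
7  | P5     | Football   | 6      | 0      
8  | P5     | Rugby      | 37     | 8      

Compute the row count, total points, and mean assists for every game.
SELECT game,
       COUNT(*) as cnt,
       SUM(points) as total_points,
       AVG(assists) as avg_assists
FROM scores
GROUP BY game

Result:
  Baseball: 1 records, 0 total points, 6.00 avg assists
  Football: 2 records, 38 total points, 2.00 avg assists
  Hockey: 1 records, 28 total points, 7.00 avg assists
  Rugby: 1 records, 37 total points, 8.00 avg assists
  Tennis: 2 records, 39 total points, 5.50 avg assists
  Volleyball: 1 records, 37 total points, 11.00 avg assists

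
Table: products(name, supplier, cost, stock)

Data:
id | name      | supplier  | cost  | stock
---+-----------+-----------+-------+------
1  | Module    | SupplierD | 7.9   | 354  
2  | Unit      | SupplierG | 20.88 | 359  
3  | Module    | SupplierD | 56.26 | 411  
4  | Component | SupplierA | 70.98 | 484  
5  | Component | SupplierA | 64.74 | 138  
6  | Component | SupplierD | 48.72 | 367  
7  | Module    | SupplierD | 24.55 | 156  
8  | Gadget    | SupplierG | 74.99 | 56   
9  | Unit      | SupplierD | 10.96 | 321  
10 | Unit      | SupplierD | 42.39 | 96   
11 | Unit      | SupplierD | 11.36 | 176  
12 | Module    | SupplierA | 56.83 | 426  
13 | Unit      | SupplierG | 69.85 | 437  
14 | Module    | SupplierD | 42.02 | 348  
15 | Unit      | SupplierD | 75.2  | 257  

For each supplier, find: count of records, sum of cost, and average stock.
SELECT supplier,
       COUNT(*) as cnt,
       SUM(cost) as total_cost,
       AVG(stock) as avg_stock
FROM products
GROUP BY supplier

Result:
  SupplierA: 3 records, 192.55 total cost, 349.33 avg stock
  SupplierD: 9 records, 319.36 total cost, 276.22 avg stock
  SupplierG: 3 records, 165.72 total cost, 284.00 avg stock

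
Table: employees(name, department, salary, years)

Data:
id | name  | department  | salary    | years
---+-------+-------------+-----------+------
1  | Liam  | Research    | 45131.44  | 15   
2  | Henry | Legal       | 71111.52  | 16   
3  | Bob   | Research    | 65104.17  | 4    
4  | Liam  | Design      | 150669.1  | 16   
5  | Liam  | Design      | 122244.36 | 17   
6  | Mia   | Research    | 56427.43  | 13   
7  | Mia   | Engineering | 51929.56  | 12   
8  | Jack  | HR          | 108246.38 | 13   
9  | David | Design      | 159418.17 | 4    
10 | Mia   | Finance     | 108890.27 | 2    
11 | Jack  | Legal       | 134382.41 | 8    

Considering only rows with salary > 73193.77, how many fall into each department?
SELECT department, COUNT(*)
FROM employees
WHERE salary > 73193.77
GROUP BY department

Note: WHERE filters rows before grouping.

Result:
  Design: 3
  Finance: 1
  HR: 1
  Legal: 1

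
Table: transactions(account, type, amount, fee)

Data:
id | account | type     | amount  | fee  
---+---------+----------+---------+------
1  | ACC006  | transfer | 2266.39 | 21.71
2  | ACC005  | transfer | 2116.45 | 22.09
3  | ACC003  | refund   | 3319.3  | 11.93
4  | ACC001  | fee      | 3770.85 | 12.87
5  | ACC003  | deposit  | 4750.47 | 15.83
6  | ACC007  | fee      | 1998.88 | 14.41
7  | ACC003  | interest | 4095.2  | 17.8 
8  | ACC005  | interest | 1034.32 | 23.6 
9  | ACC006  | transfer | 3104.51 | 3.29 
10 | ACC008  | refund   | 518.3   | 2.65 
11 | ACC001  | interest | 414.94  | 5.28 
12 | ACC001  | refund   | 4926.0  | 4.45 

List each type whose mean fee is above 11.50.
SELECT type, AVG(fee)
FROM transactions
GROUP BY type
HAVING AVG(fee) > 11.50

Result:
  deposit: avg=15.83
  fee: avg=13.64
  interest: avg=15.56
  transfer: avg=15.70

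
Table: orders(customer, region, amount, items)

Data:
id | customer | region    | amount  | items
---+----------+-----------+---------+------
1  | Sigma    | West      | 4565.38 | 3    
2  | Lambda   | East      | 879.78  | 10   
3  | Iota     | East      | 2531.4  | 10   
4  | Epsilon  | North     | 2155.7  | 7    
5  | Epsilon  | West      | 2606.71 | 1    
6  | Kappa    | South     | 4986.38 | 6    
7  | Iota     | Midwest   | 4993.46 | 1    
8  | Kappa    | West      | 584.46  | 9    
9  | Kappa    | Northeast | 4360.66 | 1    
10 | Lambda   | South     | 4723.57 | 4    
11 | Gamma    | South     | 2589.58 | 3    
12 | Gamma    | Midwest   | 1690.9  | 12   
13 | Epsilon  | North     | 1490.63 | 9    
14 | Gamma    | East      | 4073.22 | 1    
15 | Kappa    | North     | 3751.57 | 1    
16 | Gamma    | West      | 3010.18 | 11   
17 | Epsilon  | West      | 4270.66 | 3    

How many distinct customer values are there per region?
SELECT region, COUNT(DISTINCT customer)
FROM orders
GROUP BY region

Result:
  East: 3 distinct
  Midwest: 2 distinct
  North: 2 distinct
  Northeast: 1 distinct
  South: 3 distinct
  West: 4 distinct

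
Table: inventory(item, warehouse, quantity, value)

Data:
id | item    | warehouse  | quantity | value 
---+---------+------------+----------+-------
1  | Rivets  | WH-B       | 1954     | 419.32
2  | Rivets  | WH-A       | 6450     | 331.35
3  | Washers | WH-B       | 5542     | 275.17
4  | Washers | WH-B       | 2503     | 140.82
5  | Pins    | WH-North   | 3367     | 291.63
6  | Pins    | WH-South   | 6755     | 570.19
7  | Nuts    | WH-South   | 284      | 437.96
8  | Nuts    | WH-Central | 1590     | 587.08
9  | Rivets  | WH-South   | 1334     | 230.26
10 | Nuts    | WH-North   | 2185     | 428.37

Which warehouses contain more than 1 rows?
SELECT warehouse, COUNT(*) as cnt
FROM inventory
GROUP BY warehouse
HAVING COUNT(*) > 1

Result:
  WH-B: 3
  WH-North: 2
  WH-South: 3

Note: HAVING filters groups after aggregation, WHERE filters rows before.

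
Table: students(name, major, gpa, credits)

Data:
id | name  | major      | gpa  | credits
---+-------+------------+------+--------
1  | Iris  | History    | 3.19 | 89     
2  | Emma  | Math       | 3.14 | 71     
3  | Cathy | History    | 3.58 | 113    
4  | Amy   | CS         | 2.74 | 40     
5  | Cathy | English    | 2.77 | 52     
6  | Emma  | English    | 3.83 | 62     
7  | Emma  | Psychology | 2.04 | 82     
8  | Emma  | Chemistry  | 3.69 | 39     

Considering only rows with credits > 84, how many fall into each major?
SELECT major, COUNT(*)
FROM students
WHERE credits > 84
GROUP BY major

Note: WHERE filters rows before grouping.

Result:
  History: 2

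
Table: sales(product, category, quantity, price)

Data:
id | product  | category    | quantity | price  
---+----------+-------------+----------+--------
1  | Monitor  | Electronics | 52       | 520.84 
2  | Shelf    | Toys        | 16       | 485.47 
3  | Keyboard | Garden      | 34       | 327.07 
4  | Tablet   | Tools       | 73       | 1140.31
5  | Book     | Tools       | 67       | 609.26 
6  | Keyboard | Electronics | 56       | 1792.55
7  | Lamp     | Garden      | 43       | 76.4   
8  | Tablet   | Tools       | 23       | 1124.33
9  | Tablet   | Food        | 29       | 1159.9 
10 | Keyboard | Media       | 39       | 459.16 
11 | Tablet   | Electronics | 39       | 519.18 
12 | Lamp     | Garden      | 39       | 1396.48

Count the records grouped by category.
SELECT category, COUNT(*) as count
FROM sales
GROUP BY category

Result:
  Electronics: 3
  Food: 1
  Garden: 3
  Media: 1
  Tools: 3
  Toys: 1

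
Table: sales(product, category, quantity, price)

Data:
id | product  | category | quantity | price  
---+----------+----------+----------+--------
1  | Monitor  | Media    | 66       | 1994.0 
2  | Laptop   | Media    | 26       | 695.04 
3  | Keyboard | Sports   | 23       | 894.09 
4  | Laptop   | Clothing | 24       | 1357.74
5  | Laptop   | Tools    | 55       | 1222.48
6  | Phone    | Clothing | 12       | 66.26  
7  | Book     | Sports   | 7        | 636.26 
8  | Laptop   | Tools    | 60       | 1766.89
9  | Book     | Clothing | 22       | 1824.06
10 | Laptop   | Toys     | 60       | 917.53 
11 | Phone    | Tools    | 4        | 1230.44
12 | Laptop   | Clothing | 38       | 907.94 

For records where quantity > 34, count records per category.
SELECT category, COUNT(*)
FROM sales
WHERE quantity > 34
GROUP BY category

Note: WHERE filters rows before grouping.

Result:
  Clothing: 1
  Media: 1
  Tools: 2
  Toys: 1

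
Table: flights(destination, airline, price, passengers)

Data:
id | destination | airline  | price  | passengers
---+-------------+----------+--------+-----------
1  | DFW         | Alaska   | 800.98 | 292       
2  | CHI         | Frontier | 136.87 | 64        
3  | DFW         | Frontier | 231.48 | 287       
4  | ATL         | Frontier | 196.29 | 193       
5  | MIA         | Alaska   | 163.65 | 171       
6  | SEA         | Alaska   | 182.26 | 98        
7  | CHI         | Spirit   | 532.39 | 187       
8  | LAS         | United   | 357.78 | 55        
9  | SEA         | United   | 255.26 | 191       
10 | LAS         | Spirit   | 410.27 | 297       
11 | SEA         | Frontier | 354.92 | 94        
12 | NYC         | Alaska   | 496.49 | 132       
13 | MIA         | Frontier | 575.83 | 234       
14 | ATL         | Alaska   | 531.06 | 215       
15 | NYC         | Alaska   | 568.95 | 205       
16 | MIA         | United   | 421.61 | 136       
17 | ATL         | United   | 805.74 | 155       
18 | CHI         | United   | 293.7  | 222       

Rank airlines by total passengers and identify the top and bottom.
SELECT airline, SUM(passengers)
FROM flights
GROUP BY airline
ORDER BY SUM(passengers)

All groups:
  Spirit: 484
  United: 759
  Frontier: 872
  Alaska: 1113

Highest: Alaska (1113)
Lowest: Spirit (484)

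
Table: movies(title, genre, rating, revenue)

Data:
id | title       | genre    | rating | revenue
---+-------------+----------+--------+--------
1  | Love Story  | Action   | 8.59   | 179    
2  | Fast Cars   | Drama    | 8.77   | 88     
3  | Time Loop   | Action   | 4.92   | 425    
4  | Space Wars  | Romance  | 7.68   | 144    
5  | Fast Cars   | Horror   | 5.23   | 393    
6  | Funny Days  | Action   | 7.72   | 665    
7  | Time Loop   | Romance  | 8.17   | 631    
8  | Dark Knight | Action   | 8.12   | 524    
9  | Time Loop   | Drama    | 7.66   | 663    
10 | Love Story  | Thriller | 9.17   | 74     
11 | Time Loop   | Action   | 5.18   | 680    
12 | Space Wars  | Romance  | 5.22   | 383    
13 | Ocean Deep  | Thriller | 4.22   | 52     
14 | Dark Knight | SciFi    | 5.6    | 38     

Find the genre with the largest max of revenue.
SELECT genre, MAX(revenue) as val
FROM movies
GROUP BY genre
ORDER BY val DESC
LIMIT 1

Result: Action with max(revenue) = 680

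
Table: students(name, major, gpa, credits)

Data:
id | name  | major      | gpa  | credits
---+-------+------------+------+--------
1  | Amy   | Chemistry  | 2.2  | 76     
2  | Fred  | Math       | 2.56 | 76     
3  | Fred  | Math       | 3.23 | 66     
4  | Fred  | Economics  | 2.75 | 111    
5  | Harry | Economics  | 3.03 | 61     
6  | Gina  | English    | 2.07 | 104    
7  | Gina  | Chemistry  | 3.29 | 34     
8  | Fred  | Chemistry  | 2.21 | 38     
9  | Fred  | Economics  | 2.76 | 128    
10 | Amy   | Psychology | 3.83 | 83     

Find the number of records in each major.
SELECT major, COUNT(*) as count
FROM students
GROUP BY major

Result:
  Chemistry: 3
  Economics: 3
  English: 1
  Math: 2
  Psychology: 1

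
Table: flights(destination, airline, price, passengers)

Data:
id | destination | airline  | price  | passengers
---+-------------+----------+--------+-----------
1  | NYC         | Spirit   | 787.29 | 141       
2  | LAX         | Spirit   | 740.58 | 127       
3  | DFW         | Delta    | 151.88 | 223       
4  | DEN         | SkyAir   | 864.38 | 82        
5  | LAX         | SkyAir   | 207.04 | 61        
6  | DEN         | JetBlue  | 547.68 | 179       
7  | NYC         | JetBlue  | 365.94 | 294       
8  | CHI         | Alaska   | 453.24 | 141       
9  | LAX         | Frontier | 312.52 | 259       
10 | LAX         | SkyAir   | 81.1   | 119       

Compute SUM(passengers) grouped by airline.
SELECT airline, SUM(passengers) as result
FROM flights
GROUP BY airline

Result:
  Alaska: 141
  Delta: 223
  Frontier: 259
  JetBlue: 473
  SkyAir: 262
  Spirit: 268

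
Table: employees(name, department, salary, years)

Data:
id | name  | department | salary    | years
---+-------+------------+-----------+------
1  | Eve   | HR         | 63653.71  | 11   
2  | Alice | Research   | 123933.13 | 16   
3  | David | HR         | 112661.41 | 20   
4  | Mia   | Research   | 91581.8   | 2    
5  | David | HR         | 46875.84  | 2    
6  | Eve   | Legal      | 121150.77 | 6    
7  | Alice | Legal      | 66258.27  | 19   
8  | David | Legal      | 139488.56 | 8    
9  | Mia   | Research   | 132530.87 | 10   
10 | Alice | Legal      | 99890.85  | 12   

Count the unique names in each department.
SELECT department, COUNT(DISTINCT name)
FROM employees
GROUP BY department

Result:
  HR: 2 distinct
  Legal: 3 distinct
  Research: 2 distinct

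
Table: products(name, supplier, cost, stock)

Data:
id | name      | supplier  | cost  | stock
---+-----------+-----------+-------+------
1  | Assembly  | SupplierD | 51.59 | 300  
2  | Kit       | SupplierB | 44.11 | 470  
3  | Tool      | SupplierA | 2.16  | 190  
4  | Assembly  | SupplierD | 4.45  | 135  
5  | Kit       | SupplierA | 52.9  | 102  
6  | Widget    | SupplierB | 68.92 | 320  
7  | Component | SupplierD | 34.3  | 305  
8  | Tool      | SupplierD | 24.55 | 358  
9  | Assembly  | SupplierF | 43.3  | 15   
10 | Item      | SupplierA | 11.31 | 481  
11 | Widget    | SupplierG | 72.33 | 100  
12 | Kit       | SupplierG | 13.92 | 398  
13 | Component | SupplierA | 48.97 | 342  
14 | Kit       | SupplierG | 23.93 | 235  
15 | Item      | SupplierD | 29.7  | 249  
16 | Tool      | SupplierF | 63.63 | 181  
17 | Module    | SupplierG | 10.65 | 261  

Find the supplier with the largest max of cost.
SELECT supplier, MAX(cost) as val
FROM products
GROUP BY supplier
ORDER BY val DESC
LIMIT 1

Result: SupplierG with max(cost) = 72.33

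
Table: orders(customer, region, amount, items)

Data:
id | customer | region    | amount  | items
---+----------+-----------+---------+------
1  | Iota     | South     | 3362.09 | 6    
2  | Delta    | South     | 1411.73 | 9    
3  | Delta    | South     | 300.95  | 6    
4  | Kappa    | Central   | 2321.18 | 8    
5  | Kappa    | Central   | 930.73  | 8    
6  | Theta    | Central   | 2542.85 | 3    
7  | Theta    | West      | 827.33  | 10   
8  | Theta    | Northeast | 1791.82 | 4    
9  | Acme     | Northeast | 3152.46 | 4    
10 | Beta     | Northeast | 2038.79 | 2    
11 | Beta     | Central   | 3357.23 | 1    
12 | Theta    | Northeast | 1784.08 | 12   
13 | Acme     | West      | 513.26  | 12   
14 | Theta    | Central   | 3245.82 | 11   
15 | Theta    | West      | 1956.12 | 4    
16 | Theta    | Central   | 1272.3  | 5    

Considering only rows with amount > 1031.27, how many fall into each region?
SELECT region, COUNT(*)
FROM orders
WHERE amount > 1031.27
GROUP BY region

Note: WHERE filters rows before grouping.

Result:
  Central: 5
  Northeast: 4
  South: 2
  West: 1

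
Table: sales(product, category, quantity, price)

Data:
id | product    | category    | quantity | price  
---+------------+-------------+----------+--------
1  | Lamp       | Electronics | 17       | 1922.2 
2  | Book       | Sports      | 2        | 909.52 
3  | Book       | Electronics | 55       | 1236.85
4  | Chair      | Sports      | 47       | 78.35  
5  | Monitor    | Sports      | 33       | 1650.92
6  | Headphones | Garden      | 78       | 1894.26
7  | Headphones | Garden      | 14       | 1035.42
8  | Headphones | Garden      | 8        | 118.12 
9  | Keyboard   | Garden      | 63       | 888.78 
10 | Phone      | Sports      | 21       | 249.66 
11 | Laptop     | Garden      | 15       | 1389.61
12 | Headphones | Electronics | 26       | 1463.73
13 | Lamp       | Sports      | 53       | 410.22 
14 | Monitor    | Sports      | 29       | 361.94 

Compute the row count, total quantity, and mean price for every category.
SELECT category,
       COUNT(*) as cnt,
       SUM(quantity) as total_quantity,
       AVG(price) as avg_price
FROM sales
GROUP BY category

Result:
  Electronics: 3 records, 98 total quantity, 1540.93 avg price
  Garden: 5 records, 178 total quantity, 1065.24 avg price
  Sports: 6 records, 185 total quantity, 610.10 avg price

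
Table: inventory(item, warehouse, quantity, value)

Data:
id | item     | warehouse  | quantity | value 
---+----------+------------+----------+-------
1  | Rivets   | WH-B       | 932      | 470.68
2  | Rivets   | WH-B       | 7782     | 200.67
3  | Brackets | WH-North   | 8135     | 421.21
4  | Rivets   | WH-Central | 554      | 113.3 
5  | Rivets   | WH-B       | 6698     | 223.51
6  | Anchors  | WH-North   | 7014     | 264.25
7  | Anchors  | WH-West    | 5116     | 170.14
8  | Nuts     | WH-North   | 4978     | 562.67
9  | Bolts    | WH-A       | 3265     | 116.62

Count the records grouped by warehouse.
SELECT warehouse, COUNT(*) as count
FROM inventory
GROUP BY warehouse

Result:
  WH-A: 1
  WH-B: 3
  WH-Central: 1
  WH-North: 3
  WH-West: 1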